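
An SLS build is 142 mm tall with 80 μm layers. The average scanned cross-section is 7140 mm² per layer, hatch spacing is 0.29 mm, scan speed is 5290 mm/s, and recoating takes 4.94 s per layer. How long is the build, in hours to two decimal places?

4.73 hours

Number of layers: 142 / 0.08 → 1775 (rounded up).
Per-layer scan distance = 7140 / 0.29 = 24620.7 mm.
Laser time per layer: 24620.7 / 5290 → 4.6542 s.
Per-layer time: 4.6542 + 4.94 → 9.5942 s.
Total: 1775 × 9.5942 s = 17029.705 s → 4.73 hours.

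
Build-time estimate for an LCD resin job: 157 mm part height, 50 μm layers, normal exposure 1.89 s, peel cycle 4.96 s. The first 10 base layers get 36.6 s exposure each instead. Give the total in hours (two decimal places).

6.07 hours

Layers = ⌈157/0.05⌉ = 3140.
Burn-in layers = 10 × (36.6 + 4.96), so 415.6 s.
Remaining layers = 3130 × (1.89 + 4.96) = 21440.5 s.
Total = 415.6 + 21440.5 = 21856.1 s = 6.07 hours.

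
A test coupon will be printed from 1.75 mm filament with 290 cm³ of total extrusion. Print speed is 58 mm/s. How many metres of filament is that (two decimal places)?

Cross-section of 1.75 mm filament: π·(1.75/2)² = 2.4053 mm².
L = 290000 mm³ / 2.4053 mm² = 120567.08 mm, i.e. 120.57 m.

120.57 m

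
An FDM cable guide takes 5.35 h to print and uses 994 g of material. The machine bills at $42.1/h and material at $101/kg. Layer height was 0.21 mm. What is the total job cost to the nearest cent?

$325.63

Time charge = 42.1 × 5.35, so $225.235.
Material cost: 101 × 994/1000 → $100.394.
Job cost: 225.235 + 100.394 = 325.629 ≈ $325.63.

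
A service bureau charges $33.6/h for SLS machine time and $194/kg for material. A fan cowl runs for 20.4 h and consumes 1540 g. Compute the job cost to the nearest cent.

$984.20

Machine-time cost = 33.6 × 20.4 = $685.44.
Feedstock cost = 194 × 1540/1000, so $298.76.
Job cost: 685.44 + 298.76 = $984.20.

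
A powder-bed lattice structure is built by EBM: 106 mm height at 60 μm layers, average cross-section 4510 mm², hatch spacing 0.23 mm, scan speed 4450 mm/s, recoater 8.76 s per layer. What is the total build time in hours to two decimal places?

Layer count = ceil(106 / 0.06) = 1767.
Scan path per layer: 4510 / 0.23 → 19608.7 mm.
Per-layer scan time = 19608.7 / 4450 = 4.4064 s.
Per-layer time = 4.4064 + 8.76 = 13.1664 s.
Build time = 1767 × 13.1664 = 23265.0288 s = 6.46 hours.

6.46 hours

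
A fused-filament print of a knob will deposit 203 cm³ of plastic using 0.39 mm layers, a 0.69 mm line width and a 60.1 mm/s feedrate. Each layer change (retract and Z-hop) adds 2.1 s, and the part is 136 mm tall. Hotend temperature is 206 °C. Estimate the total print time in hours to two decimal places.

3.69 hours

Extrusion cross-section = 0.39 × 0.69, so 0.2691 mm².
Total extruded path = 203000/0.2691 = 754366.4 mm.
Time extruding: 754366.4 / 60.1 → 12551.9 s.
Layers = ⌈136/0.39⌉ = 349.
Non-print overhead: 349 × 2.1 → 732.9 s.
Altogether 12551.9 + 732.9 = 13284.8 s, i.e. 3.69 hours.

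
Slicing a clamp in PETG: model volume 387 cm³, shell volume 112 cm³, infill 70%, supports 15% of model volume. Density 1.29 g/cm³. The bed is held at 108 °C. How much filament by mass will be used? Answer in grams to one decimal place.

467.7 g

Interior volume = 387 − 112 = 275 cm³.
Deposited infill: 0.70 × 275 → 192.5 cm³.
Support = 0.15 × 387, so 58.05 cm³.
Total printed volume = 112 + 192.5 + 58.05, so 362.55 cm³.
Mass: 362.55 × 1.29 → 467.6895 g.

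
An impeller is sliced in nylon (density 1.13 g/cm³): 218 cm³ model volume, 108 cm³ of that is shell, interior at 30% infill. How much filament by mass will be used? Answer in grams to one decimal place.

159.3 g

Volume inside the shell = 218 − 108, so 110 cm³.
Deposited infill = 0.30 × 110, so 33 cm³.
Total printed volume = 108 + 33 = 141 cm³.
Mass = 141 × 1.13, so 159.33 g.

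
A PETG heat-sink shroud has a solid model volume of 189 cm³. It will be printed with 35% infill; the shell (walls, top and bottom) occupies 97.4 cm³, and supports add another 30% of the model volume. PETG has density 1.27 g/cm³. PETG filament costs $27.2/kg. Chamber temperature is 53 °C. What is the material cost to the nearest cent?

Volume inside the shell = 189 − 97.4, so 91.6 cm³.
Infill deposited = 0.35 × 91.6 = 32.06 cm³.
Support = 0.30 × 189 = 56.7 cm³.
Total extruded = 97.4 + 32.06 + 56.7, so 186.16 cm³.
Mass = 186.16 × 1.27, so 236.4232 g.
At $27.2/kg: 236.4232/1000 × 27.2 = $6.43.

$6.43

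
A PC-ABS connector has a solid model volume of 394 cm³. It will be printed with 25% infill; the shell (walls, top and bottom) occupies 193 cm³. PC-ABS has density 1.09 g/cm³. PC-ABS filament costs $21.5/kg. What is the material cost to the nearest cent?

Volume inside the shell = 394 − 193 = 201 cm³.
Deposited infill: 0.25 × 201 → 50.25 cm³.
Total extruded: 193 + 50.25 → 243.25 cm³.
Mass = 243.25 × 1.09, so 265.1425 g.
At $21.5/kg: 265.1425/1000 × 21.5 = $5.70.

$5.70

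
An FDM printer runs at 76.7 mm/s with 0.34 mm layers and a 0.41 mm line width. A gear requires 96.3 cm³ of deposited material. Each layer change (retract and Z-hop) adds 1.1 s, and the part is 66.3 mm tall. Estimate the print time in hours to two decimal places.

2.56 hours

Line area: 0.34 × 0.41 → 0.1394 mm².
Total extruded path = 96300/0.1394 = 690817.8 mm.
Extrusion time: 690817.8 / 76.7 → 9006.8 s.
Number of layers: 66.3 / 0.34 → 195 (rounded up).
Z-hop total = 195 × 1.1, so 214.5 s.
Total = 9006.8 + 214.5 = 9221.3 s = 2.56 hours.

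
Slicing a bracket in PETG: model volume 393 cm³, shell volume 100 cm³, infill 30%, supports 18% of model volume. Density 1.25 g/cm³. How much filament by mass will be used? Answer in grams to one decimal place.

323.3 g

Infill region: 393 − 100 → 293 cm³.
Infill deposited = 0.30 × 293, so 87.9 cm³.
Support: 0.18 × 393 → 70.74 cm³.
Deposited volume: 100 + 87.9 + 70.74 → 258.64 cm³.
Mass = 258.64 × 1.25, so 323.3 g.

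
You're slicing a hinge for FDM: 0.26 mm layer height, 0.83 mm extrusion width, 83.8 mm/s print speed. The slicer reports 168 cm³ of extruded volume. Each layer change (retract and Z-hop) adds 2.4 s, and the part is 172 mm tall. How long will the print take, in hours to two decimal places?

3.02 hours

Bead cross-section = 0.26 × 0.83, so 0.2158 mm².
Total extruded path = 168000/0.2158 = 778498.6 mm.
Extrusion time = 778498.6 / 83.8, so 9290 s.
Number of layers: 172 / 0.26 → 662 (rounded up).
Z-hop total = 662 × 2.4, so 1588.8 s.
Altogether 9290 + 1588.8 = 10878.8 s, i.e. 3.02 hours.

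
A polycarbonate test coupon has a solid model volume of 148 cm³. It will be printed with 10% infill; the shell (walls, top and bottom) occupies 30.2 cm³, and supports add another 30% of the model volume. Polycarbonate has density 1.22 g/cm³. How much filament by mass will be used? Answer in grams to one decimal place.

Infill region: 148 − 30.2 → 117.8 cm³.
Deposited infill: 0.10 × 117.8 → 11.78 cm³.
Support: 0.30 × 148 → 44.4 cm³.
Total extruded = 30.2 + 11.78 + 44.4 = 86.38 cm³.
Mass = 86.38 × 1.22 = 105.3836 g.

105.4 g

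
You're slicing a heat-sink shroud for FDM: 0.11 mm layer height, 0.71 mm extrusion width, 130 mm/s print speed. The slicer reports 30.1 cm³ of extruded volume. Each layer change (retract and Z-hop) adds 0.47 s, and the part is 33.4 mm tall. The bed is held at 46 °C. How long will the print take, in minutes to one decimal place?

Bead cross-section = 0.11 × 0.71 = 0.0781 mm².
Total extruded path = 30100/0.0781 = 385403.3 mm.
Print-move time = 385403.3 / 130, so 2964.6 s.
Layer count = ceil(33.4 / 0.11) = 304.
Layer-change overhead = 304 × 0.47 = 142.88 s.
Altogether 2964.6 + 142.88 = 3107.48 s, i.e. 51.8 minutes.

51.8 minutes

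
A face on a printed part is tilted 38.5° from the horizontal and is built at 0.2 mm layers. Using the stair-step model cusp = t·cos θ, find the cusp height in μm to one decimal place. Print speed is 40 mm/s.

156.5 μm

cos(38.5°) = 0.7826, so cusp = 0.2 × 0.7826 = 0.15652 mm → 156.5 μm.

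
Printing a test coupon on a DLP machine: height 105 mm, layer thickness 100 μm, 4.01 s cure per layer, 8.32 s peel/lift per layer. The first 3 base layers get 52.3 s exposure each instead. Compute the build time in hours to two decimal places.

Layer count = ceil(105 / 0.1) = 1050.
Bottom layers = 3 × (52.3 + 8.32), so 181.86 s.
Regular layers: 1047 × (4.01 + 8.32) → 12909.51 s.
Sum: 181.86 + 12909.51 = 13091.37 s → 3.64 hours.

3.64 hours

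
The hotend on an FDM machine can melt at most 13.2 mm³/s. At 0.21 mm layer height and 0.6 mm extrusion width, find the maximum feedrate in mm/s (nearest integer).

105 mm/s

Extrusion cross-section: 0.21 × 0.6 → 0.126 mm².
v_max = Q/A = 13.2/0.126 = 104.76 mm/s → 105 mm/s.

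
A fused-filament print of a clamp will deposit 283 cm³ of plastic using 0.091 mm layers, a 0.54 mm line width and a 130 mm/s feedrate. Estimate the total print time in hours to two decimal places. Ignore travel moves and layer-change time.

12.31 hours

Bead cross-section: 0.091 × 0.54 → 0.04914 mm².
Toolpath length = 283 cm³ / 0.04914 mm² = 283000 / 0.04914 = 5759055.8 mm.
Time extruding = 5759055.8 / 130 = 44300.4 s.
In the requested units: 44300.4 s = 12.31 hours.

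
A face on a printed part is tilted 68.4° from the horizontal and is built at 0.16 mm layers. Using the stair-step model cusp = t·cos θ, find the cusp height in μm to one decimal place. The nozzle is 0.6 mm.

h_c = t·cos θ = 0.16 × 0.3681 = 0.058896 mm (58.9 μm).

58.9 μm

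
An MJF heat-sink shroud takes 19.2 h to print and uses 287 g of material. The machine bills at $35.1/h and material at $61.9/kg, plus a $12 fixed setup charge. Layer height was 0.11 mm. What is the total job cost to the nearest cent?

Time charge = 35.1 × 19.2, so $673.92.
Material cost: 61.9 × 287/1000 → $17.7653.
Adding setup: 673.92 + 17.7653 + 12 → 703.6853 ≈ $703.69.

$703.69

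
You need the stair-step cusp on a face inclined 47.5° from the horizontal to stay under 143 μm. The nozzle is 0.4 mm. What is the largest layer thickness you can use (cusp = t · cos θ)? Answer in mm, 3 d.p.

0.212 mm

Layer height = cusp / cos(47.5°) = 0.143 / 0.6756 = 0.212 mm.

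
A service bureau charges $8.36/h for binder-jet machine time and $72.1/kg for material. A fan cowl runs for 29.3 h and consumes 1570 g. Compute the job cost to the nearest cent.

Time charge = 8.36 × 29.3 = $244.948.
Material charge = 72.1 × 1570/1000 = $113.197.
Total = 244.948 + 113.197 = 358.145 ≈ $358.15.

$358.15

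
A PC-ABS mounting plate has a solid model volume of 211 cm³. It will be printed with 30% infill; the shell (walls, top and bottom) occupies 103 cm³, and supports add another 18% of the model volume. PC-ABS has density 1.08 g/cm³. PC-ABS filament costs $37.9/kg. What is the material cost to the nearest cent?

$7.10

Interior volume = 211 − 103 = 108 cm³.
Infill volume = 0.30 × 108 = 32.4 cm³.
Support = 0.18 × 211, so 37.98 cm³.
Deposited volume = 103 + 32.4 + 37.98 = 173.38 cm³.
Mass = 173.38 × 1.08, so 187.2504 g.
Cost = 187.2504 g / 1000 × $37.9/kg = $7.10.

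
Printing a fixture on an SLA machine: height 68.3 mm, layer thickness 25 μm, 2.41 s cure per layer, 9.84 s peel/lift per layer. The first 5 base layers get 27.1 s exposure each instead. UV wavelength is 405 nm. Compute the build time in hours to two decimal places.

Layers = ⌈68.3/0.025⌉ = 2732.
Base layers = 5 × (27.1 + 9.84) = 184.7 s.
Normal layers = 2727 × (2.41 + 9.84), so 33405.75 s.
Total = 184.7 + 33405.75 = 33590.45 s = 9.33 hours.

9.33 hours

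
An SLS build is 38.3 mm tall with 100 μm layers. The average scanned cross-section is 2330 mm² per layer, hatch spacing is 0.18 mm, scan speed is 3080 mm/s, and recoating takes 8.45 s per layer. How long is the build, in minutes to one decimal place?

Layers = ⌈38.3/0.1⌉ = 383.
Scan path per layer: 2330 / 0.18 → 12944.4 mm.
Per-layer scan time: 12944.4 / 3080 → 4.2027 s.
Per-layer time = 4.2027 + 8.45 = 12.6527 s.
Build time = 383 × 12.6527 = 4845.9841 s = 80.8 minutes.

80.8 minutes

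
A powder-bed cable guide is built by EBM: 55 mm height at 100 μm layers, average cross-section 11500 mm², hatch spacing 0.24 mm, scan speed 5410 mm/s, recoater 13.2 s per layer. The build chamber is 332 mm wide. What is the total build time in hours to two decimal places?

3.37 hours

Number of layers: 55 / 0.1 → 550 (rounded up).
Per-layer scan distance = 11500 / 0.24, so 47916.7 mm.
Scan time per layer: 47916.7 / 5410 → 8.8571 s.
Time per layer = 8.8571 + 13.2, so 22.0571 s.
550 layers × 22.0571 s/layer = 12131.405 s, i.e. 3.37 hours.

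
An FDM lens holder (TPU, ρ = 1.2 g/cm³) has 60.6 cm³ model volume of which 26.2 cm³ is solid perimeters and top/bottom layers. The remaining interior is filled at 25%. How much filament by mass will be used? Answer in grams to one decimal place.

41.8 g

Interior volume = 60.6 − 26.2 = 34.4 cm³.
Infill volume = 0.25 × 34.4, so 8.6 cm³.
Total extruded: 26.2 + 8.6 → 34.8 cm³.
Mass = 34.8 × 1.2, so 41.76 g.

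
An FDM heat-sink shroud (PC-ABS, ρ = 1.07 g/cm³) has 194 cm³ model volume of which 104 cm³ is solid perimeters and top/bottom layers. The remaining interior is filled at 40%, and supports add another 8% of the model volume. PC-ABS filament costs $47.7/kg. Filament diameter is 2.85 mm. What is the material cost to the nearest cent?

$7.94

Volume inside the shell = 194 − 104 = 90 cm³.
Infill volume: 0.40 × 90 → 36 cm³.
Support = 0.08 × 194 = 15.52 cm³.
Total extruded: 104 + 36 + 15.52 → 155.52 cm³.
Mass = 155.52 × 1.07 = 166.4064 g.
Cost = 166.4064 g / 1000 × $47.7/kg = $7.94.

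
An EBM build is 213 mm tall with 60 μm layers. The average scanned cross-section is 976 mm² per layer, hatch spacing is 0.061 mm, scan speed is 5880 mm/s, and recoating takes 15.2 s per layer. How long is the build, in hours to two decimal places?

Layers = ⌈213/0.06⌉ = 3550.
Per-layer scan distance: 976 / 0.061 → 16000 mm.
Scan time per layer = 16000 / 5880 = 2.7211 s.
Per-layer time = 2.7211 + 15.2, so 17.9211 s.
3550 layers × 17.9211 s/layer = 63619.905 s, i.e. 17.67 hours.

17.67 hours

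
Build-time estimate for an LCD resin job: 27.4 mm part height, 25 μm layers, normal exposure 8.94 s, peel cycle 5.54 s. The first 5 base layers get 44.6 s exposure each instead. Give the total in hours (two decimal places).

4.46 hours

Layers = ⌈27.4/0.025⌉ = 1096.
Bottom layers = 5 × (44.6 + 5.54) = 250.7 s.
Remaining layers: 1091 × (8.94 + 5.54) → 15797.68 s.
Sum: 250.7 + 15797.68 = 16048.38 s → 4.46 hours.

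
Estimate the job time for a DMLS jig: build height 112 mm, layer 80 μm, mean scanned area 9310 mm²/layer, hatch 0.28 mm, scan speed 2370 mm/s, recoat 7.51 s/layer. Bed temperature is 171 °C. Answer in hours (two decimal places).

Layer count = ceil(112 / 0.08) = 1400.
Hatch length per layer: 9310 / 0.28 → 33250 mm.
Laser time per layer: 33250 / 2370 → 14.0295 s.
Per-layer time: 14.0295 + 7.51 → 21.5395 s.
Total: 1400 × 21.5395 s = 30155.3 s → 8.38 hours.

8.38 hours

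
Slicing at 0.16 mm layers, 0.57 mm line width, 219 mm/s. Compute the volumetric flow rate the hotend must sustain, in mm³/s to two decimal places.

19.97

A: 0.16 × 0.57 → 0.0912 mm².
Volumetric flow = 219 × 0.0912 = 19.97 mm³/s.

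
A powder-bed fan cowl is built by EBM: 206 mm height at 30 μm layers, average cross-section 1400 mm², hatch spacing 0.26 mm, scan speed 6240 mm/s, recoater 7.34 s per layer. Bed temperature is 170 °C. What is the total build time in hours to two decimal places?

15.65 hours

Layers = ⌈206/0.03⌉ = 6867.
Scan path per layer = 1400 / 0.26, so 5384.6 mm.
Per-layer scan time = 5384.6 / 6240, so 0.8629 s.
Per-layer time = 0.8629 + 7.34, so 8.2029 s.
Build time = 6867 × 8.2029 = 56329.3143 s = 15.65 hours.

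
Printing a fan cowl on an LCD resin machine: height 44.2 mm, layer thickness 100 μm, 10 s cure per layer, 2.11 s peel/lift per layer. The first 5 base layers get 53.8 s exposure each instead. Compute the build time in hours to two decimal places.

1.55 hours

Layer count = ceil(44.2 / 0.1) = 442.
Bottom layers: 5 × (53.8 + 2.11) → 279.55 s.
Remaining layers = 437 × (10 + 2.11), so 5292.07 s.
Total = 279.55 + 5292.07 = 5571.62 s = 1.55 hours.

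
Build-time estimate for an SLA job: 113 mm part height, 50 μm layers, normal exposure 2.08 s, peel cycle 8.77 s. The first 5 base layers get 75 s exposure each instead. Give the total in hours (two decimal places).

6.91 hours

Layer count = ceil(113 / 0.05) = 2260.
Bottom layers: 5 × (75 + 8.77) → 418.85 s.
Remaining layers = 2255 × (2.08 + 8.77), so 24466.75 s.
Total = 418.85 + 24466.75 = 24885.6 s = 6.91 hours.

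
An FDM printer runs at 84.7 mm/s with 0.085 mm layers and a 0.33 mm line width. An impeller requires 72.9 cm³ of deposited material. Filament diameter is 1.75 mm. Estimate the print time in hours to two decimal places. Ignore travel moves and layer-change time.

8.52 hours

Line area = 0.085 × 0.33, so 0.02805 mm².
Path length: 72900 mm³ / 0.02805 mm² → 2598930.5 mm.
Time extruding = 2598930.5 / 84.7, so 30683.9 s.
That's 30683.9 s → 8.52 hours.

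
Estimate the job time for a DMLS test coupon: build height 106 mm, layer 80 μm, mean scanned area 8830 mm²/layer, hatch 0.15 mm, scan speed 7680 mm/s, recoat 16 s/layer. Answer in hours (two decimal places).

8.71 hours

Number of layers: 106 / 0.08 → 1325 (rounded up).
Hatch length per layer: 8830 / 0.15 → 58866.7 mm.
Laser time per layer: 58866.7 / 7680 → 7.6649 s.
Per-layer time: 7.6649 + 16 → 23.6649 s.
1325 layers × 23.6649 s/layer = 31355.9925 s, i.e. 8.71 hours.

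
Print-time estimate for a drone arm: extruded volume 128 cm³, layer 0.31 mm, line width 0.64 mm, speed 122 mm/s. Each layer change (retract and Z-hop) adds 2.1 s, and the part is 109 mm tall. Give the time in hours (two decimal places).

Extrusion cross-section = 0.31 × 0.64 = 0.1984 mm².
Path length: 128000 mm³ / 0.1984 mm² → 645161.3 mm.
Extrusion time = 645161.3 / 122 = 5288.2 s.
Number of layers: 109 / 0.31 → 352 (rounded up).
Layer-change overhead = 352 × 2.1, so 739.2 s.
Total = 5288.2 + 739.2 = 6027.4 s = 1.67 hours.

1.67 hours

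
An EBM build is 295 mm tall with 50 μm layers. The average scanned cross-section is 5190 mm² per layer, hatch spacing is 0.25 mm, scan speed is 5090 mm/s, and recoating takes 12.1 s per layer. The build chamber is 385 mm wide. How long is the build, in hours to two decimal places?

Layer count = ceil(295 / 0.05) = 5900.
Hatch length per layer = 5190 / 0.25, so 20760 mm.
Per-layer scan time: 20760 / 5090 → 4.0786 s.
Layer cycle = 4.0786 + 12.1 = 16.1786 s.
Build time = 5900 × 16.1786 = 95453.74 s = 26.51 hours.

26.51 hours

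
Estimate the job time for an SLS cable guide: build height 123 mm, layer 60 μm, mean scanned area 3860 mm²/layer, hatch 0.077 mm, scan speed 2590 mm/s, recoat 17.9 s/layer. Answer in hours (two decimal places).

21.21 hours

Layer count = ceil(123 / 0.06) = 2050.
Per-layer scan distance = 3860 / 0.077, so 50129.9 mm.
Laser time per layer: 50129.9 / 2590 → 19.3552 s.
Layer cycle: 19.3552 + 17.9 → 37.2552 s.
Total: 2050 × 37.2552 s = 76373.16 s → 21.21 hours.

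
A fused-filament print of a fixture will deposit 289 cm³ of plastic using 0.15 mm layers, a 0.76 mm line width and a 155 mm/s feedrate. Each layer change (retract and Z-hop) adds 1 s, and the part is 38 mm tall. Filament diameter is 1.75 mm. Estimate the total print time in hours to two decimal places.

Line area = 0.15 × 0.76 = 0.114 mm².
Path length: 289000 mm³ / 0.114 mm² → 2535087.7 mm.
Time extruding = 2535087.7 / 155 = 16355.4 s.
Layer count = ceil(38 / 0.15) = 254.
Z-hop total = 254 × 1 = 254 s.
Total = 16355.4 + 254 = 16609.4 s = 4.61 hours.

4.61 hours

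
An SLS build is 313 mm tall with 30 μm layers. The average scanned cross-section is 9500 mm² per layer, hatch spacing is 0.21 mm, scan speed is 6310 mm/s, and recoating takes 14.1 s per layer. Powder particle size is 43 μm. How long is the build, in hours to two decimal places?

61.65 hours

Number of layers: 313 / 0.03 → 10434 (rounded up).
Scan path per layer: 9500 / 0.21 → 45238.1 mm.
Scan time per layer: 45238.1 / 6310 → 7.1693 s.
Time per layer = 7.1693 + 14.1, so 21.2693 s.
Total: 10434 × 21.2693 s = 221923.8762 s → 61.65 hours.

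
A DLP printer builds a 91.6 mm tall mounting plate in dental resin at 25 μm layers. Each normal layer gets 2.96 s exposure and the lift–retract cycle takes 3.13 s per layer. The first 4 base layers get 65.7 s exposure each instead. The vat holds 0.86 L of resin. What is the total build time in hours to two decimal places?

Layer count = ceil(91.6 / 0.025) = 3664.
Burn-in layers = 4 × (65.7 + 3.13) = 275.32 s.
Remaining layers = 3660 × (2.96 + 3.13) = 22289.4 s.
Total = 275.32 + 22289.4 = 22564.72 s = 6.27 hours.

6.27 hours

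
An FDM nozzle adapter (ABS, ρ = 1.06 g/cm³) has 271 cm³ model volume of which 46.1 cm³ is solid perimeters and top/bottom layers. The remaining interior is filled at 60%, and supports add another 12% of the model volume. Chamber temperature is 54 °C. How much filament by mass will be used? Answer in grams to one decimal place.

226.4 g

Interior volume = 271 − 46.1, so 224.9 cm³.
Infill volume = 0.60 × 224.9, so 134.94 cm³.
Support: 0.12 × 271 → 32.52 cm³.
Total printed volume = 46.1 + 134.94 + 32.52 = 213.56 cm³.
Mass = 213.56 × 1.06 = 226.3736 g.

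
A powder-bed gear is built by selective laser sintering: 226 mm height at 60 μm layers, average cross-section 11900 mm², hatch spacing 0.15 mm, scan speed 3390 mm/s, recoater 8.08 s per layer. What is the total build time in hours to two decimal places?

Number of layers: 226 / 0.06 → 3767 (rounded up).
Hatch length per layer = 11900 / 0.15, so 79333.3 mm.
Laser time per layer = 79333.3 / 3390 = 23.4022 s.
Per-layer time: 23.4022 + 8.08 → 31.4822 s.
3767 layers × 31.4822 s/layer = 118593.4474 s, i.e. 32.94 hours.

32.94 hours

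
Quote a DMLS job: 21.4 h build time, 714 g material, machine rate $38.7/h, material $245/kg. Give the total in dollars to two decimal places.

$1003.11

Time charge = 38.7 × 21.4 = $828.18.
Material charge = 245 × 714/1000 = $174.93.
Total = 828.18 + 174.93 = $1003.11.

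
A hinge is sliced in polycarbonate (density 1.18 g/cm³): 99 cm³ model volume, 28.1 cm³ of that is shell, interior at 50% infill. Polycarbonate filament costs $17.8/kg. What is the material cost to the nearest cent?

$1.33

Volume inside the shell = 99 − 28.1 = 70.9 cm³.
Infill deposited = 0.50 × 70.9, so 35.45 cm³.
Total printed volume: 28.1 + 35.45 → 63.55 cm³.
Mass = 63.55 × 1.18 = 74.989 g.
Cost = 74.989 g / 1000 × $17.8/kg = $1.33.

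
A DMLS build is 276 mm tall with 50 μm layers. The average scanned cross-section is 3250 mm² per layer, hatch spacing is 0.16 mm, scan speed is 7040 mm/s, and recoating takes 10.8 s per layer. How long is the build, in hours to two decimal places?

Layers = ⌈276/0.05⌉ = 5520.
Hatch length per layer: 3250 / 0.16 → 20312.5 mm.
Per-layer scan time = 20312.5 / 7040, so 2.8853 s.
Per-layer time = 2.8853 + 10.8, so 13.6853 s.
Total: 5520 × 13.6853 s = 75542.856 s → 20.98 hours.

20.98 hours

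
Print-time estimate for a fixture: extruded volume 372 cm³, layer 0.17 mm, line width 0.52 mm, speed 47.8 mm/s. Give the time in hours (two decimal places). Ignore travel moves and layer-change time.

24.45 hours

Extrusion cross-section = 0.17 × 0.52 = 0.0884 mm².
Path length: 372000 mm³ / 0.0884 mm² → 4208144.8 mm.
Print-move time = 4208144.8 / 47.8, so 88036.5 s.
That's 88036.5 s → 24.45 hours.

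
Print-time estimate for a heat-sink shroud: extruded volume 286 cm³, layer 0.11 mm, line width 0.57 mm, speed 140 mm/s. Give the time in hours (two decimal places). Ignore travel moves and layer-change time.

9.05 hours

Bead cross-section = 0.11 × 0.57 = 0.0627 mm².
Total extruded path = 286000/0.0627 = 4561403.5 mm.
Extrusion time: 4561403.5 / 140 → 32581.5 s.
That's 32581.5 s → 9.05 hours.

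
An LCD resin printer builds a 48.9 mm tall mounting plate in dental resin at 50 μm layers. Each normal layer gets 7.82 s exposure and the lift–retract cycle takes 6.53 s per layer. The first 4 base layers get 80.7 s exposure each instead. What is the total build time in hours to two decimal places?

3.98 hours

Number of layers: 48.9 / 0.05 → 978 (rounded up).
Burn-in layers = 4 × (80.7 + 6.53) = 348.92 s.
Normal layers = 974 × (7.82 + 6.53) = 13976.9 s.
Total = 348.92 + 13976.9 = 14325.82 s = 3.98 hours.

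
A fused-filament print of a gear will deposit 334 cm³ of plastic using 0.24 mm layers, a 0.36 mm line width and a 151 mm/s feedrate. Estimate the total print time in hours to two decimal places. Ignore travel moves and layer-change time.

7.11 hours

Line area = 0.24 × 0.36 = 0.0864 mm².
Path length: 334000 mm³ / 0.0864 mm² → 3865740.7 mm.
Print-move time = 3865740.7 / 151 = 25600.9 s.
25600.9 s = 7.11 hours.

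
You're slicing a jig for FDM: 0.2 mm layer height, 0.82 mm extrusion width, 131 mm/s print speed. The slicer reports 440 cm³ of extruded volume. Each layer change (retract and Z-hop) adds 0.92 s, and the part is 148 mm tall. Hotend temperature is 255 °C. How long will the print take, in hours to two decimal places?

Extrusion cross-section = 0.2 × 0.82 = 0.164 mm².
Total extruded path = 440000/0.164 = 2682926.8 mm.
Extrusion time = 2682926.8 / 131, so 20480.4 s.
Layers = ⌈148/0.2⌉ = 740.
Layer-change overhead = 740 × 0.92, so 680.8 s.
Altogether 20480.4 + 680.8 = 21161.2 s, i.e. 5.88 hours.

5.88 hours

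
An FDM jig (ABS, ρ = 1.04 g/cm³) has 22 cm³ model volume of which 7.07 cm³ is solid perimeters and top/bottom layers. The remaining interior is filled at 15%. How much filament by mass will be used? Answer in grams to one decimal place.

Volume inside the shell = 22 − 7.07 = 14.93 cm³.
Deposited infill = 0.15 × 14.93, so 2.2395 cm³.
Total printed volume = 7.07 + 2.2395 = 9.3095 cm³.
Mass: 9.3095 × 1.04 → 9.68188 g.

9.7 g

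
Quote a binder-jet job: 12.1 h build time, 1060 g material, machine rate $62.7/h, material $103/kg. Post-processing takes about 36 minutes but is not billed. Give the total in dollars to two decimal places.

Time charge = 62.7 × 12.1 = $758.67.
Material charge: 103 × 1060/1000 → $109.18.
Total = 758.67 + 109.18 = $867.85.

$867.85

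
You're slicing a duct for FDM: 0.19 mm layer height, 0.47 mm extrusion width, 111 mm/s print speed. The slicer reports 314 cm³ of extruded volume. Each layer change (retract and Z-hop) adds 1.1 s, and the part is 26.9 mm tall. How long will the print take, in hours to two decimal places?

Extrusion cross-section: 0.19 × 0.47 → 0.0893 mm².
Path length: 314000 mm³ / 0.0893 mm² → 3516237.4 mm.
Time extruding: 3516237.4 / 111 → 31677.8 s.
Layer count = ceil(26.9 / 0.19) = 142.
Non-print overhead = 142 × 1.1 = 156.2 s.
Total = 31677.8 + 156.2 = 31834 s = 8.84 hours.

8.84 hours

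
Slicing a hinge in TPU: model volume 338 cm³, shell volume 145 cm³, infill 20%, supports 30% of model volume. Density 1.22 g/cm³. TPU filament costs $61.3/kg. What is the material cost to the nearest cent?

$21.31

Interior volume: 338 − 145 → 193 cm³.
Infill deposited: 0.20 × 193 → 38.6 cm³.
Support: 0.30 × 338 → 101.4 cm³.
Total extruded = 145 + 38.6 + 101.4, so 285 cm³.
Mass: 285 × 1.22 → 347.7 g.
At $61.3/kg: 347.7/1000 × 61.3 = $21.31.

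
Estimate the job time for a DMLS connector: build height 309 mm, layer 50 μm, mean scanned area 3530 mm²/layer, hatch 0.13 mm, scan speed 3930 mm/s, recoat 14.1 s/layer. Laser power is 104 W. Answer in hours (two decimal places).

36.07 hours

Layers = ⌈309/0.05⌉ = 6180.
Per-layer scan distance = 3530 / 0.13, so 27153.8 mm.
Scan time per layer = 27153.8 / 3930, so 6.9094 s.
Layer cycle = 6.9094 + 14.1, so 21.0094 s.
Total: 6180 × 21.0094 s = 129838.092 s → 36.07 hours.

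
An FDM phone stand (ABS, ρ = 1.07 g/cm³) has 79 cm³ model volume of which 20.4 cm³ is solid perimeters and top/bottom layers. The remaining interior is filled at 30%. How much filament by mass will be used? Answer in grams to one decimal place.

Volume inside the shell = 79 − 20.4 = 58.6 cm³.
Deposited infill: 0.30 × 58.6 → 17.58 cm³.
Total printed volume = 20.4 + 17.58, so 37.98 cm³.
Mass = 37.98 × 1.07 = 40.6386 g.

40.6 g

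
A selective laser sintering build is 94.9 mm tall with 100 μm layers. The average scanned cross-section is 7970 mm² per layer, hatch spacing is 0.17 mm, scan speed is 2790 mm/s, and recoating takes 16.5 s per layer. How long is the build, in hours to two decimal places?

Layer count = ceil(94.9 / 0.1) = 949.
Scan path per layer: 7970 / 0.17 → 46882.4 mm.
Scan time per layer: 46882.4 / 2790 → 16.8037 s.
Layer cycle = 16.8037 + 16.5, so 33.3037 s.
Build time = 949 × 33.3037 = 31605.2113 s = 8.78 hours.

8.78 hours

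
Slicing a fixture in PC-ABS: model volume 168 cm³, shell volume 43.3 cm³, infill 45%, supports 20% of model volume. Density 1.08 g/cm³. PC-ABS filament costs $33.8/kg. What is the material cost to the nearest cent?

Infill region = 168 − 43.3 = 124.7 cm³.
Deposited infill = 0.45 × 124.7 = 56.115 cm³.
Support: 0.20 × 168 → 33.6 cm³.
Deposited volume: 43.3 + 56.115 + 33.6 → 133.015 cm³.
Mass = 133.015 × 1.08, so 143.6562 g.
Cost = 143.6562 g / 1000 × $33.8/kg = $4.86.

$4.86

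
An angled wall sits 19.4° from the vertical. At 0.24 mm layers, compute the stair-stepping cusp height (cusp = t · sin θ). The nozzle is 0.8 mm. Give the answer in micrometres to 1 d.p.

79.7 μm

sin(19.4°) = 0.3322, so cusp = 0.24 × 0.3322 = 0.079728 mm → 79.7 μm.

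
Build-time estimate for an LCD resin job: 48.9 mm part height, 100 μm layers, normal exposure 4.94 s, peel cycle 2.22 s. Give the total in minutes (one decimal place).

Layers = ⌈48.9/0.1⌉ = 489.
Each layer takes: 4.94 + 2.22 → 7.16 s.
Total = 489 × 7.16 = 3501.24 s = 58.4 minutes.

58.4 minutes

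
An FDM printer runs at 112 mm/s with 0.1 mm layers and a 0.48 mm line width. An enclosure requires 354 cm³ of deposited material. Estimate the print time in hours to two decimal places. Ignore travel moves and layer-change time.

18.29 hours

Bead cross-section = 0.1 × 0.48, so 0.048 mm².
Toolpath length = 354 cm³ / 0.048 mm² = 354000 / 0.048 = 7375000 mm.
Extrusion time = 7375000 / 112 = 65848.2 s.
That's 65848.2 s → 18.29 hours.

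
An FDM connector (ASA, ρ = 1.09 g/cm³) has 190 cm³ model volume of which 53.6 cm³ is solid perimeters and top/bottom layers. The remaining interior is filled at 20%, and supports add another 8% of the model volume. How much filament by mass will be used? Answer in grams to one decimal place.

Interior volume = 190 − 53.6 = 136.4 cm³.
Deposited infill = 0.20 × 136.4, so 27.28 cm³.
Support = 0.08 × 190, so 15.2 cm³.
Deposited volume = 53.6 + 27.28 + 15.2 = 96.08 cm³.
Mass: 96.08 × 1.09 → 104.7272 g.

104.7 g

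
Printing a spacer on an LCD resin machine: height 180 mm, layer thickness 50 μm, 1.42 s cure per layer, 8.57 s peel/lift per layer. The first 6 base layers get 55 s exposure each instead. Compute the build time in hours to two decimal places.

10.08 hours

Layer count = ceil(180 / 0.05) = 3600.
Base layers: 6 × (55 + 8.57) → 381.42 s.
Remaining layers = 3594 × (1.42 + 8.57), so 35904.06 s.
Sum: 381.42 + 35904.06 = 36285.48 s → 10.08 hours.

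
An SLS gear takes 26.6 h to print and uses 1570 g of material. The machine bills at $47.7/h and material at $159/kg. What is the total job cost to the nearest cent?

Time charge: 47.7 × 26.6 → $1268.82.
Material cost = 159 × 1570/1000 = $249.63.
Job cost: 1268.82 + 249.63 = $1518.45.

$1518.45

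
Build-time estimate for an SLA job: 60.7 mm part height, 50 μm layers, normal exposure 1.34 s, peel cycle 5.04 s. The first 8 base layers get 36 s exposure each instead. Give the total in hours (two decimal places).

Layers = ⌈60.7/0.05⌉ = 1214.
Burn-in layers: 8 × (36 + 5.04) → 328.32 s.
Remaining layers = 1206 × (1.34 + 5.04) = 7694.28 s.
Total = 328.32 + 7694.28 = 8022.6 s = 2.23 hours.

2.23 hours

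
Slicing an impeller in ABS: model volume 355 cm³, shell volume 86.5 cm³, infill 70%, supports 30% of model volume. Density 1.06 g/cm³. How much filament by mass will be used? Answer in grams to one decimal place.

403.8 g

Volume inside the shell = 355 − 86.5, so 268.5 cm³.
Deposited infill = 0.70 × 268.5, so 187.95 cm³.
Support: 0.30 × 355 → 106.5 cm³.
Total printed volume = 86.5 + 187.95 + 106.5 = 380.95 cm³.
Mass = 380.95 × 1.06, so 403.807 g.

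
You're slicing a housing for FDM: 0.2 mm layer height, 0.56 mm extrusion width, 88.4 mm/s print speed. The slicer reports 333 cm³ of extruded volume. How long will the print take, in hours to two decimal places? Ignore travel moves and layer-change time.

Extrusion cross-section = 0.2 × 0.56, so 0.112 mm².
Toolpath length = 333 cm³ / 0.112 mm² = 333000 / 0.112 = 2973214.3 mm.
Time extruding = 2973214.3 / 88.4 = 33633.6 s.
In the requested units: 33633.6 s = 9.34 hours.

9.34 hours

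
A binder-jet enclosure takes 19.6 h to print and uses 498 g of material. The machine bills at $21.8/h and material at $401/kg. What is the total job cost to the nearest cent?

$626.98

Machine cost = 21.8 × 19.6 = $427.28.
Material charge = 401 × 498/1000, so $199.698.
Job cost: 427.28 + 199.698 = 626.978 ≈ $626.98.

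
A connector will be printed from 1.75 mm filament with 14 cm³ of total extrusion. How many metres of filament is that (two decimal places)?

5.82 m

A = π r² = π × 0.875² = 2.4053 mm².
L = 14000 mm³ / 2.4053 mm² = 5820.48 mm, i.e. 5.82 m.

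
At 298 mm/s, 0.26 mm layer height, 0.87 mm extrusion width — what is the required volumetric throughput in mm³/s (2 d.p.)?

A = 0.26 × 0.87 = 0.2262 mm².
Volumetric flow = 298 × 0.2262 = 67.41 mm³/s.

67.41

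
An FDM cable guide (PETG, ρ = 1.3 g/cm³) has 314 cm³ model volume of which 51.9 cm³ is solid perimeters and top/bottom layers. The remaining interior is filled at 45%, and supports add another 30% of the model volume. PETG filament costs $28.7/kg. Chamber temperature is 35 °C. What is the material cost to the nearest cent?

$9.85

Interior volume = 314 − 51.9 = 262.1 cm³.
Infill volume = 0.45 × 262.1 = 117.945 cm³.
Support: 0.30 × 314 → 94.2 cm³.
Total printed volume: 51.9 + 117.945 + 94.2 → 264.045 cm³.
Mass = 264.045 × 1.3, so 343.2585 g.
At $28.7/kg: 343.2585/1000 × 28.7 = $9.85.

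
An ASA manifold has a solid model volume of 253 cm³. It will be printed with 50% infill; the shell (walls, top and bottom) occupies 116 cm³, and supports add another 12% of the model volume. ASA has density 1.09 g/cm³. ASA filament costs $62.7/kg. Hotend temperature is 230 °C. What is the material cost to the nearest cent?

$14.68

Volume inside the shell = 253 − 116 = 137 cm³.
Infill volume: 0.50 × 137 → 68.5 cm³.
Support = 0.12 × 253, so 30.36 cm³.
Total extruded = 116 + 68.5 + 30.36 = 214.86 cm³.
Mass = 214.86 × 1.09 = 234.1974 g.
At $62.7/kg: 234.1974/1000 × 62.7 = $14.68.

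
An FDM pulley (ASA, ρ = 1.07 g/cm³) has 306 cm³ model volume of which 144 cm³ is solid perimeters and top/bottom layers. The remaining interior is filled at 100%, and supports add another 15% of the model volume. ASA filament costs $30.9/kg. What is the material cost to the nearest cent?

Interior volume: 306 − 144 → 162 cm³.
Deposited infill = 1.00 × 162, so 162 cm³.
Support: 0.15 × 306 → 45.9 cm³.
Total printed volume: 144 + 162 + 45.9 → 351.9 cm³.
Mass = 351.9 × 1.07, so 376.533 g.
At $30.9/kg: 376.533/1000 × 30.9 = $11.63.

$11.63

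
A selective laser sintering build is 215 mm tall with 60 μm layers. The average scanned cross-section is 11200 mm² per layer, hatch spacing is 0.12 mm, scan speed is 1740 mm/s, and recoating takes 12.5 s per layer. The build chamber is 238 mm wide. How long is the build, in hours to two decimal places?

65.85 hours

Number of layers: 215 / 0.06 → 3584 (rounded up).
Hatch length per layer = 11200 / 0.12 = 93333.3 mm.
Per-layer scan time = 93333.3 / 1740, so 53.6398 s.
Per-layer time: 53.6398 + 12.5 → 66.1398 s.
3584 layers × 66.1398 s/layer = 237045.0432 s, i.e. 65.85 hours.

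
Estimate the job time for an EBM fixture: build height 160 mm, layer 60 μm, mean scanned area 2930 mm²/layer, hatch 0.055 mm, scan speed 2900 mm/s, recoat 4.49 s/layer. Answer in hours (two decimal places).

16.94 hours

Number of layers: 160 / 0.06 → 2667 (rounded up).
Scan path per layer = 2930 / 0.055, so 53272.7 mm.
Scan time per layer = 53272.7 / 2900, so 18.3699 s.
Per-layer time = 18.3699 + 4.49 = 22.8599 s.
Total: 2667 × 22.8599 s = 60967.3533 s → 16.94 hours.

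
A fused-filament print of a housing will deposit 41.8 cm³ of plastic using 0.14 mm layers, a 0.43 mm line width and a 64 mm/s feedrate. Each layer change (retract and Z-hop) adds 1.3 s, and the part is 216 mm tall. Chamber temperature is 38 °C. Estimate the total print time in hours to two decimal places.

3.57 hours

Bead cross-section = 0.14 × 0.43, so 0.0602 mm².
Total extruded path = 41800/0.0602 = 694352.2 mm.
Extrusion time = 694352.2 / 64, so 10849.3 s.
Layer count = ceil(216 / 0.14) = 1543.
Z-hop total = 1543 × 1.3 = 2005.9 s.
Altogether 10849.3 + 2005.9 = 12855.2 s, i.e. 3.57 hours.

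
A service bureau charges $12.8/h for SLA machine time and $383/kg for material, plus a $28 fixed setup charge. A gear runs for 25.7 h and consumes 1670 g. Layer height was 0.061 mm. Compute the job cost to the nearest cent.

Machine cost: 12.8 × 25.7 → $328.96.
Material charge: 383 × 1670/1000 → $639.61.
Total = 328.96 + 639.61 + 28 = $996.57.

$996.57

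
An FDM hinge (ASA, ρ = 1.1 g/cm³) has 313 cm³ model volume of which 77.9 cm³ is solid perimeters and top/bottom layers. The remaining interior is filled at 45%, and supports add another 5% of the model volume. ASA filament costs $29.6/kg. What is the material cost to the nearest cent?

Volume inside the shell: 313 − 77.9 → 235.1 cm³.
Infill deposited = 0.45 × 235.1 = 105.795 cm³.
Support: 0.05 × 313 → 15.65 cm³.
Total printed volume: 77.9 + 105.795 + 15.65 → 199.345 cm³.
Mass = 199.345 × 1.1, so 219.2795 g.
At $29.6/kg: 219.2795/1000 × 29.6 = $6.49.

$6.49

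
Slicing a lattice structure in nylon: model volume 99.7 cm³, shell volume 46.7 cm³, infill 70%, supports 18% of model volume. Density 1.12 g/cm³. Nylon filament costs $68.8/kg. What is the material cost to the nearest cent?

Volume inside the shell: 99.7 − 46.7 → 53 cm³.
Infill volume = 0.70 × 53 = 37.1 cm³.
Support = 0.18 × 99.7, so 17.946 cm³.
Total extruded = 46.7 + 37.1 + 17.946, so 101.746 cm³.
Mass = 101.746 × 1.12, so 113.95552 g.
Cost = 113.95552 g / 1000 × $68.8/kg = $7.84.

$7.84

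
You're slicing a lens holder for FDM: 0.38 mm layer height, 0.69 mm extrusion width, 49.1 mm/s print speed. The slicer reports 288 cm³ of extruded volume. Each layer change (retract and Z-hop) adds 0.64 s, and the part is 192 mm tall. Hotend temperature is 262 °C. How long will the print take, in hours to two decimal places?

6.30 hours

Bead cross-section: 0.38 × 0.69 → 0.2622 mm².
Toolpath length = 288 cm³ / 0.2622 mm² = 288000 / 0.2622 = 1098398.2 mm.
Print-move time = 1098398.2 / 49.1 = 22370.6 s.
Layer count = ceil(192 / 0.38) = 506.
Non-print overhead = 506 × 0.64 = 323.84 s.
Total = 22370.6 + 323.84 = 22694.44 s = 6.30 hours.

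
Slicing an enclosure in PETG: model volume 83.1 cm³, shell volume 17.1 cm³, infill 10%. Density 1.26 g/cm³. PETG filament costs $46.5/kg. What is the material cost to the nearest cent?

$1.39

Infill region = 83.1 − 17.1, so 66 cm³.
Deposited infill = 0.10 × 66, so 6.6 cm³.
Total printed volume = 17.1 + 6.6 = 23.7 cm³.
Mass: 23.7 × 1.26 → 29.862 g.
At $46.5/kg: 29.862/1000 × 46.5 = $1.39.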